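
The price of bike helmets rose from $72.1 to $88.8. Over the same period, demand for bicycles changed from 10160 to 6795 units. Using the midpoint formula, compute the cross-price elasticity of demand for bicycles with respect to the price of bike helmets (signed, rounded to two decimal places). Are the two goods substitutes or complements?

-1.91; complements

%ΔQ_{bicycles} = (6795 − 10160)/avg = -3365/8477.5 = -0.396933…
%ΔP_{bike helmets} = (88.8 − 72.1)/avg = 16.7/80.45 = 0.207582…
E_cross = (-3365/8477.5) / (16.7/80.45) = -1.9121…
E_cross < 0 ⇒ the goods are complements.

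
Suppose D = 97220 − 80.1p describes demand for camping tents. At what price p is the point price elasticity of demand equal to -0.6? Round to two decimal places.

Ed = −80.1p/(97220 − 80.1p). Set this equal to -0.6:
80.1p = 0.6·(97220 − 80.1p) ⇒ 80.1p(1 + 0.6) = 0.6·97220
p = 0.6·97220 / (80.1·1.6) = 455.1498…

455.15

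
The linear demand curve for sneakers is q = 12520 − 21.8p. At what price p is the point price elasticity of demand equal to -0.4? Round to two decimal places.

164.09

Ed = −21.8p/(12520 − 21.8p). Set this equal to -0.4:
21.8p = 0.4·(12520 − 21.8p) ⇒ 21.8p(1 + 0.4) = 0.4·12520
p = 0.4·12520 / (21.8·1.4) = 164.0891…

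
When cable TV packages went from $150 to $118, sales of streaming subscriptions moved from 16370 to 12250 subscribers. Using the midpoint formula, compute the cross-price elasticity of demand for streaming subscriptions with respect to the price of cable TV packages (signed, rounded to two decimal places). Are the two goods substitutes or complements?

1.21; substitutes

%ΔQ_{streaming subscriptions} = (12250 − 16370)/avg = -4120/14310 = -0.287910…
%ΔP_{cable TV packages} = (118 − 150)/avg = -32/134 = -0.238805…
E_cross = (-4120/14310) / (-32/134) = 1.2056…
E_cross > 0 ⇒ the goods are substitutes.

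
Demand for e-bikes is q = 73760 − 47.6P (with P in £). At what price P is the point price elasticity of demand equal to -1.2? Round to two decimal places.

845.23

Ed = −47.6P/(73760 − 47.6P). Set this equal to -1.2:
47.6P = 1.2·(73760 − 47.6P) ⇒ 47.6P(1 + 1.2) = 1.2·73760
P = 1.2·73760 / (47.6·2.2) = 845.2253…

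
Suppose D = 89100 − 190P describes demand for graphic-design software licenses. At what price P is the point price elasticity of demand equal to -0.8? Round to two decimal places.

208.42

Ed = −190P/(89100 − 190P). Set this equal to -0.8:
190P = 0.8·(89100 − 190P) ⇒ 190P(1 + 0.8) = 0.8·89100
P = 0.8·89100 / (190·1.8) = 208.4210…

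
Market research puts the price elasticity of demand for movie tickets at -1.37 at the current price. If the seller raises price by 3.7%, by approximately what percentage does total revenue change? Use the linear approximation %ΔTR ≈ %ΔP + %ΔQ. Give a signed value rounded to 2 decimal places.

%ΔQ ≈ Ed × %ΔP = (-1.37) × (+3.7%) = -5.0690%
%ΔTR ≈ %ΔP + %ΔQ = (+3.7%) + (-5.0690%) = -1.3690%

-1.37%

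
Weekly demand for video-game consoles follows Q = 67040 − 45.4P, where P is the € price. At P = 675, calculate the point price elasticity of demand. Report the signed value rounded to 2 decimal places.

-0.84

dQ/dP = −45.4. At P = 675, Q = 67040 − 45.4(675) = 36395.
Ed = (dQ/dP)·(P/Q) = −45.4 × (675/36395) = -0.8420…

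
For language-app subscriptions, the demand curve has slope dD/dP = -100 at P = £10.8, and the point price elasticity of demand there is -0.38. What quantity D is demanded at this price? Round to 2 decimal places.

2842.11

Ed = (dD/dP)·(P/D) ⇒ D = (dD/dP)·P/Ed = (-100)·10.8/(-0.38) = 2842.1052…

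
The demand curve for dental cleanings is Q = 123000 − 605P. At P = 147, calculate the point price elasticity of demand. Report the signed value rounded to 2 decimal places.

dQ/dP = −605. At P = 147, Q = 123000 − 605(147) = 34065.
Ed = (dQ/dP)·(P/Q) = −605 × (147/34065) = -2.6107…

-2.61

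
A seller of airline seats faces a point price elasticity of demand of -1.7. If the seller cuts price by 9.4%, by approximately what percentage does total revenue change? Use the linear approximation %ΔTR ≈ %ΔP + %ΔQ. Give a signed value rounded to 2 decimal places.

%ΔQ ≈ Ed × %ΔP = (-1.7) × (-9.4%) = +15.9800%
%ΔTR ≈ %ΔP + %ΔQ = (-9.4%) + (+15.9800%) = +6.5800%

+6.58%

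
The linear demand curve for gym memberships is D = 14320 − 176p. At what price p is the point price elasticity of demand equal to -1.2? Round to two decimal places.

Ed = −176p/(14320 − 176p). Set this equal to -1.2:
176p = 1.2·(14320 − 176p) ⇒ 176p(1 + 1.2) = 1.2·14320
p = 1.2·14320 / (176·2.2) = 44.3801…

44.38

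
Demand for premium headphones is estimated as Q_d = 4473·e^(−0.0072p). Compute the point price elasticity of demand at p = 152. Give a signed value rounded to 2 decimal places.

dQ_d/dp = −0.0072·Q_d = -10.7805. At p = 152, Q_d = 1497.29.
Ed = (dQ_d/dp)·(p/Q_d) = (-10.7805) × (152/1497.29) = -1.0944

-1.09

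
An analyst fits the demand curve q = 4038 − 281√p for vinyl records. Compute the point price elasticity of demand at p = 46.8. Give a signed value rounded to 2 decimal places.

-0.45

dq/dp = −281/(2√p) = -20.5378. At p = 46.8, q = 2115.66.
Ed = (dq/dp)·(p/q) = (-20.5378) × (46.8/2115.66) = -0.4543…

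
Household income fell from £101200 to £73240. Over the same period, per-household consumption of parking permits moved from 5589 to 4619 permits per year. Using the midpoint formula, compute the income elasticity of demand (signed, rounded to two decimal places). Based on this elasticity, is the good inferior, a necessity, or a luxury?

0.59; necessity

%ΔQ = (4619 − 5589)/[( 5589 + 4619)/2] = -970/5104 = -0.190047…
%ΔIncome = (73240 − 101200)/[( 101200 + 73240)/2] = -27960/87220 = -0.320568…
E_income = (-970/5104) / (-27960/87220) = 0.5928…
0 < E_income < 1 ⇒ normal good, necessity.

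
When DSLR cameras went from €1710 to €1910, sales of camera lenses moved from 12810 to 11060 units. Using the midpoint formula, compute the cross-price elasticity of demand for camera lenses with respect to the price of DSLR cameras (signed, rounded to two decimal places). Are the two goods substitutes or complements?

-1.33; complements

%ΔQ_{camera lenses} = (11060 − 12810)/avg = -1750/11935 = -0.146627…
%ΔP_{DSLR cameras} = (1910 − 1710)/avg = 200/1810 = 0.110497…
E_cross = (-1750/11935) / (200/1810) = -1.3269…
E_cross < 0 ⇒ the goods are complements.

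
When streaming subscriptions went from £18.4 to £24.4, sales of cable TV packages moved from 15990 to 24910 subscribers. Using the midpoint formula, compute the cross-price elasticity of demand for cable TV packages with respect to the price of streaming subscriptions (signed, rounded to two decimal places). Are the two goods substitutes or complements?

%ΔQ_{cable TV packages} = (24910 − 15990)/avg = 8920/20450 = 0.436185…
%ΔP_{streaming subscriptions} = (24.4 − 18.4)/avg = 6/21.4 = 0.280373…
E_cross = (8920/20450) / (6/21.4) = 1.5557…
E_cross > 0 ⇒ the goods are substitutes.

1.56; substitutes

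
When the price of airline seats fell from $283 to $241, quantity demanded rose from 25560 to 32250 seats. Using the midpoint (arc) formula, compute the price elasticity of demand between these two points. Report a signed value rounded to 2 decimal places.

-1.44

%ΔQ = (32250 − 25560) / [(25560 + 32250)/2] = 6690/28905 = 0.231447…
%ΔP = (241 − 283) / [(283 + 241)/2] = -42/262 = -0.160305…
Arc Ed = %ΔQ / %ΔP = (6690/28905) / (-42/262) = -1.4437…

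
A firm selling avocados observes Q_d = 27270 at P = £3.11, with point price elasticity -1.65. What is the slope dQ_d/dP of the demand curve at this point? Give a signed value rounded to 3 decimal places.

Ed = (dQ_d/dP)·(P/Q_d) ⇒ dQ_d/dP = Ed·Q_d/P = (-1.65)·27270/3.11 = -14468.00643…

-14468.006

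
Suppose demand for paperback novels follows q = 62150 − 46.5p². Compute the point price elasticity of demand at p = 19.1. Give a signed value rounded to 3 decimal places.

-0.751

dq/dp = −2·46.5·p = -1776.3. At p = 19.1, q = 45186.335.
Ed = (dq/dp)·(p/q) = (-1776.3) × (19.1/45186.335) = -0.75083…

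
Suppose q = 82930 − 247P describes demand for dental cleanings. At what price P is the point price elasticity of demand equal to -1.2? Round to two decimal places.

183.14

Ed = −247P/(82930 − 247P). Set this equal to -1.2:
247P = 1.2·(82930 − 247P) ⇒ 247P(1 + 1.2) = 1.2·82930
P = 1.2·82930 / (247·2.2) = 183.1358…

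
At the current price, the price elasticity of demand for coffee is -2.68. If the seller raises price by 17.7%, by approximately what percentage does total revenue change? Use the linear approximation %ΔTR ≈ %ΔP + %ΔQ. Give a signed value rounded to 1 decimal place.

%ΔQ ≈ Ed × %ΔP = (-2.68) × (+17.7%) = -47.4360%
%ΔTR ≈ %ΔP + %ΔQ = (+17.7%) + (-47.4360%) = -29.7360%

-29.7%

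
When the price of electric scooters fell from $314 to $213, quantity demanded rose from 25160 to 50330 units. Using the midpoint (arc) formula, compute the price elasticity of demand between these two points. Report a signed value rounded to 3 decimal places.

-1.740

%ΔQ = (50330 − 25160) / [(25160 + 50330)/2] = 25170/37745 = 0.666843…
%ΔP = (213 − 314) / [(314 + 213)/2] = -101/263.5 = -0.383301…
Arc Ed = %ΔQ / %ΔP = (25170/37745) / (-101/263.5) = -1.73973…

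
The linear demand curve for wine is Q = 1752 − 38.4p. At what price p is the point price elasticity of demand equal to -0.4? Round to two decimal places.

Ed = −38.4p/(1752 − 38.4p). Set this equal to -0.4:
38.4p = 0.4·(1752 − 38.4p) ⇒ 38.4p(1 + 0.4) = 0.4·1752
p = 0.4·1752 / (38.4·1.4) = 13.0357…

13.04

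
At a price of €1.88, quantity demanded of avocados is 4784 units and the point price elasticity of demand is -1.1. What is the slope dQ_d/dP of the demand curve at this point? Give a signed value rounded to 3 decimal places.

-2799.149

Ed = (dQ_d/dP)·(P/Q_d) ⇒ dQ_d/dP = Ed·Q_d/P = (-1.1)·4784/1.88 = -2799.14893…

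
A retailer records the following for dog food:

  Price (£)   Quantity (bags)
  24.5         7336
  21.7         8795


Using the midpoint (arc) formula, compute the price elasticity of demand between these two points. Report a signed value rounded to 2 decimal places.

%ΔQ = (8795 − 7336) / [(7336 + 8795)/2] = 1459/8065.5 = 0.180893…
%ΔP = (21.7 − 24.5) / [(24.5 + 21.7)/2] = -2.8/23.1 = -0.121212…
Arc Ed = %ΔQ / %ΔP = (1459/8065.5) / (-2.8/23.1) = -1.4923…

-1.49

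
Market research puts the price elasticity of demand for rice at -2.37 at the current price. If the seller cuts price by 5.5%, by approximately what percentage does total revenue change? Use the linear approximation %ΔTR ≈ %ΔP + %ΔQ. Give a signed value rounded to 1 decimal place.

%ΔQ ≈ Ed × %ΔP = (-2.37) × (-5.5%) = +13.0350%
%ΔTR ≈ %ΔP + %ΔQ = (-5.5%) + (+13.0350%) = +7.5350%

+7.5%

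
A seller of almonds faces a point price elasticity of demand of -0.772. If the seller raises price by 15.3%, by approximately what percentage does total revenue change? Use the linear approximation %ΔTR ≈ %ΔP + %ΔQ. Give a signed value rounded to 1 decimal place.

+3.5%

%ΔQ ≈ Ed × %ΔP = (-0.772) × (+15.3%) = -11.8116%
%ΔTR ≈ %ΔP + %ΔQ = (+15.3%) + (-11.8116%) = +3.4884%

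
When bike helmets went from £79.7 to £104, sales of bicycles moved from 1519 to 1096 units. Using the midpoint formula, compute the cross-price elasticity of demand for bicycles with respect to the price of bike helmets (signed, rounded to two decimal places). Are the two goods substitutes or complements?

-1.22; complements

%ΔQ_{bicycles} = (1096 − 1519)/avg = -423/1307.5 = -0.323518…
%ΔP_{bike helmets} = (104 − 79.7)/avg = 24.3/91.85 = 0.264561…
E_cross = (-423/1307.5) / (24.3/91.85) = -1.2228…
E_cross < 0 ⇒ the goods are complements.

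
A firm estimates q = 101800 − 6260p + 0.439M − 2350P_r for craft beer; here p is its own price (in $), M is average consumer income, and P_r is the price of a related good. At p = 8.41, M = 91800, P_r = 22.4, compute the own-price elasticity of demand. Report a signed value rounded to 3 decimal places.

At the given values, q = 101800 − 6260(8.41) + 0.439(91800) − 2350(22.4) = 36813.6.
∂q/∂p = −6260.
E = (-6260) × (8.41/36813.6) = -1.43008…

-1.430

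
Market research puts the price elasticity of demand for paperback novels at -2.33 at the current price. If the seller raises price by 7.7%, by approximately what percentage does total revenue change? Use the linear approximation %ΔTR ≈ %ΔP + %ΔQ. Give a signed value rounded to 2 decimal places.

%ΔQ ≈ Ed × %ΔP = (-2.33) × (+7.7%) = -17.9410%
%ΔTR ≈ %ΔP + %ΔQ = (+7.7%) + (-17.9410%) = -10.2410%

-10.24%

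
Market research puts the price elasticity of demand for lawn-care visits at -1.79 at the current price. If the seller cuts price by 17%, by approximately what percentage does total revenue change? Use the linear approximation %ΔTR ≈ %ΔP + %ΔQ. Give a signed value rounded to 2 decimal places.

+13.43%

%ΔQ ≈ Ed × %ΔP = (-1.79) × (-17%) = +30.4300%
%ΔTR ≈ %ΔP + %ΔQ = (-17%) + (+30.4300%) = +13.4300%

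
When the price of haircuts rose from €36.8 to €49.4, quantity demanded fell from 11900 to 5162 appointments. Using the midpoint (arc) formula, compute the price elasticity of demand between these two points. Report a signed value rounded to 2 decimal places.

-2.70

%ΔQ = (5162 − 11900) / [(11900 + 5162)/2] = -6738/8531 = -0.789825…
%ΔP = (49.4 − 36.8) / [(36.8 + 49.4)/2] = 12.6/43.1 = 0.292343…
Arc Ed = %ΔQ / %ΔP = (-6738/8531) / (12.6/43.1) = -2.7017…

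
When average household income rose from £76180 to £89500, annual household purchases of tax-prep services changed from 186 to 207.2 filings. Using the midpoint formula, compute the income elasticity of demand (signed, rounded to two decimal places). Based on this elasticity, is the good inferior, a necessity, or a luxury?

0.67; necessity

%ΔQ = (207.2 − 186)/[( 186 + 207.2)/2] = 21.2/196.6 = 0.107833…
%ΔIncome = (89500 − 76180)/[( 76180 + 89500)/2] = 13320/82840 = 0.160791…
E_income = (21.2/196.6) / (13320/82840) = 0.6706…
0 < E_income < 1 ⇒ normal good, necessity.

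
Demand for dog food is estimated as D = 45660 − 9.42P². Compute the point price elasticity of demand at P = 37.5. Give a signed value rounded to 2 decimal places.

-0.82

dD/dP = −2·9.42·P = -706.5. At P = 37.5, D = 32413.125.
Ed = (dD/dP)·(P/D) = (-706.5) × (37.5/32413.125) = -0.8173…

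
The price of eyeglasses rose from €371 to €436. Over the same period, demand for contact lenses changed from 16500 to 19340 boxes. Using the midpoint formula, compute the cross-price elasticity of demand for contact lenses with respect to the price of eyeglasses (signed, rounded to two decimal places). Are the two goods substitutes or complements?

%ΔQ_{contact lenses} = (19340 − 16500)/avg = 2840/17920 = 0.158482…
%ΔP_{eyeglasses} = (436 − 371)/avg = 65/403.5 = 0.161090…
E_cross = (2840/17920) / (65/403.5) = 0.9838…
E_cross > 0 ⇒ the goods are substitutes.

0.98; substitutes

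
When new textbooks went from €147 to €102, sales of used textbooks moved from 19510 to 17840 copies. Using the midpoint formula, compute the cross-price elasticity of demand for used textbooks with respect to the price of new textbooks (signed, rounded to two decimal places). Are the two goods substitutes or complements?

%ΔQ_{used textbooks} = (17840 − 19510)/avg = -1670/18675 = -0.089424…
%ΔP_{new textbooks} = (102 − 147)/avg = -45/124.5 = -0.361445…
E_cross = (-1670/18675) / (-45/124.5) = 0.2474…
E_cross > 0 ⇒ the goods are substitutes.

0.25; substitutes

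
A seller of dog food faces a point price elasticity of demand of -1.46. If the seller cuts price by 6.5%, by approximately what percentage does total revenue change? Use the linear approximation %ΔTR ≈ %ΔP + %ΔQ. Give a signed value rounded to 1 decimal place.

+3.0%

%ΔQ ≈ Ed × %ΔP = (-1.46) × (-6.5%) = +9.4900%
%ΔTR ≈ %ΔP + %ΔQ = (-6.5%) + (+9.4900%) = +2.9900%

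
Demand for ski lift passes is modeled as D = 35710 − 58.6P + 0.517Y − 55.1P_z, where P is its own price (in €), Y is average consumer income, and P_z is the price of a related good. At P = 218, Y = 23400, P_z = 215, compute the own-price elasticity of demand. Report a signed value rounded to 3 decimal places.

-0.551

At the given values, D = 35710 − 58.6(218) + 0.517(23400) − 55.1(215) = 23186.5.
∂D/∂P = −58.6.
E = (-58.6) × (218/23186.5) = -0.55095…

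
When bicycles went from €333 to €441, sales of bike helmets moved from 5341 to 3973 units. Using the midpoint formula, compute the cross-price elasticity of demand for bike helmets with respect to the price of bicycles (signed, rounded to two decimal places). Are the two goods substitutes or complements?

%ΔQ_{bike helmets} = (3973 − 5341)/avg = -1368/4657 = -0.293751…
%ΔP_{bicycles} = (441 − 333)/avg = 108/387 = 0.279069…
E_cross = (-1368/4657) / (108/387) = -1.0526…
E_cross < 0 ⇒ the goods are complements.

-1.05; complements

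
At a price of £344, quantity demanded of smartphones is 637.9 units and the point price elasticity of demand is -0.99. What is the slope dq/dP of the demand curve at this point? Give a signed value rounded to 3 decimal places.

-1.836

Ed = (dq/dP)·(P/q) ⇒ dq/dP = Ed·q/P = (-0.99)·637.9/344 = -1.83581…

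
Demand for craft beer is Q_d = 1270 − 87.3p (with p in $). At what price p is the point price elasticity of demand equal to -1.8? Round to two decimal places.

9.35

Ed = −87.3p/(1270 − 87.3p). Set this equal to -1.8:
87.3p = 1.8·(1270 − 87.3p) ⇒ 87.3p(1 + 1.8) = 1.8·1270
p = 1.8·1270 / (87.3·2.8) = 9.3519…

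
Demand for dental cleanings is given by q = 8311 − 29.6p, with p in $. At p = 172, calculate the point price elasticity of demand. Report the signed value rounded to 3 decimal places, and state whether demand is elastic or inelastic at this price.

-1.581; elastic

dq/dp = −29.6. At p = 172, q = 8311 − 29.6(172) = 3219.8.
Ed = (dq/dp)·(p/q) = −29.6 × (172/3219.8) = -1.58121…
|Ed| = 1.581 > 1, so demand is elastic.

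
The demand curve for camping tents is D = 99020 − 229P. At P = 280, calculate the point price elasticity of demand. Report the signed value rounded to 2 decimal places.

dD/dP = −229. At P = 280, D = 99020 − 229(280) = 34900.
Ed = (dD/dP)·(P/D) = −229 × (280/34900) = -1.8372…

-1.84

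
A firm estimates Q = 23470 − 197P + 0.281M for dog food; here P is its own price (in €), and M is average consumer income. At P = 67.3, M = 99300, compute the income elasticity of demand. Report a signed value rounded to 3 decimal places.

0.732

At the given values, Q = 23470 − 197(67.3) + 0.281(99300) = 38115.2.
∂Q/∂M = 0.281.
E = (0.281) × (99300/38115.2) = 0.73207…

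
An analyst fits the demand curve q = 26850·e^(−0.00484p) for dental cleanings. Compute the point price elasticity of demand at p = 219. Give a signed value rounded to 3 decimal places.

-1.060

dq/dp = −0.00484·q = -45.0251. At p = 219, q = 9302.71.
Ed = (dq/dp)·(p/q) = (-45.0251) × (219/9302.71) = -1.05996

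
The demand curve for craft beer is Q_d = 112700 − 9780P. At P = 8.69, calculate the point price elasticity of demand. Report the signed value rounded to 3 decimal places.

dQ_d/dP = −9780. At P = 8.69, Q_d = 112700 − 9780(8.69) = 27711.8.
Ed = (dQ_d/dP)·(P/Q_d) = −9780 × (8.69/27711.8) = -3.06685…

-3.067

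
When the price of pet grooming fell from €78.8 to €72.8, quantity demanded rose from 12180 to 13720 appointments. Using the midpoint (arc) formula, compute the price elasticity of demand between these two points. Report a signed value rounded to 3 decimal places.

-1.502

%ΔQ = (13720 − 12180) / [(12180 + 13720)/2] = 1540/12950 = 0.118918…
%ΔP = (72.8 − 78.8) / [(78.8 + 72.8)/2] = -6/75.8 = -0.079155…
Arc Ed = %ΔQ / %ΔP = (1540/12950) / (-6/75.8) = -1.50234…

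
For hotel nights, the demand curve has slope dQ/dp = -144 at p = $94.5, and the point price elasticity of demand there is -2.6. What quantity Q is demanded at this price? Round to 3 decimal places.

Ed = (dQ/dp)·(p/Q) ⇒ Q = (dQ/dp)·p/Ed = (-144)·94.5/(-2.6) = 5233.84615…

5233.846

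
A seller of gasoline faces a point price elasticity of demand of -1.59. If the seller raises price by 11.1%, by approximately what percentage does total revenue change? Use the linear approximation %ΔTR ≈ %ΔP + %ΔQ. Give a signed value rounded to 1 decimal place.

%ΔQ ≈ Ed × %ΔP = (-1.59) × (+11.1%) = -17.6490%
%ΔTR ≈ %ΔP + %ΔQ = (+11.1%) + (-17.6490%) = -6.5490%

-6.5%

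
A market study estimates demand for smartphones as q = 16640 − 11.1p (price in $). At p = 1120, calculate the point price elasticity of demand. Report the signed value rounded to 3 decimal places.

-2.954

dq/dp = −11.1. At p = 1120, q = 16640 − 11.1(1120) = 4208.
Ed = (dq/dp)·(p/q) = −11.1 × (1120/4208) = -2.95437…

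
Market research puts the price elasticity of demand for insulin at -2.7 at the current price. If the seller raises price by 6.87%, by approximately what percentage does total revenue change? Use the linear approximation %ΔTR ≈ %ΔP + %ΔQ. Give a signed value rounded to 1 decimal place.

%ΔQ ≈ Ed × %ΔP = (-2.7) × (+6.87%) = -18.5490%
%ΔTR ≈ %ΔP + %ΔQ = (+6.87%) + (-18.5490%) = -11.6790%

-11.7%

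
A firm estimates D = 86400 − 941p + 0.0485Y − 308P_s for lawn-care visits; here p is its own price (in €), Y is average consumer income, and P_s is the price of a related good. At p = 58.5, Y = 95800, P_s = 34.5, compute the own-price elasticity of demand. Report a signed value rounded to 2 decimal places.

At the given values, D = 86400 − 941(58.5) + 0.0485(95800) − 308(34.5) = 25371.8.
∂D/∂p = −941.
E = (-941) × (58.5/25371.8) = -2.1696…

-2.17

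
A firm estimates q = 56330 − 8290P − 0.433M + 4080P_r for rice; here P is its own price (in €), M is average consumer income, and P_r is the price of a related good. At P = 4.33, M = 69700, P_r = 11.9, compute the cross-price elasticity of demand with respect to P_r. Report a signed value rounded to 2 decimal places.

1.25

At the given values, q = 56330 − 8290(4.33) − 0.433(69700) + 4080(11.9) = 38806.2.
∂q/∂P_r = 4080.
E = (4080) × (11.9/38806.2) = 1.2511…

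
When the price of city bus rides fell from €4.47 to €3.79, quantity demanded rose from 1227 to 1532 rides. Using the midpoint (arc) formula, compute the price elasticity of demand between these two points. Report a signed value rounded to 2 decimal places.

-1.34

%ΔQ = (1532 − 1227) / [(1227 + 1532)/2] = 305/1379.5 = 0.221094…
%ΔP = (3.79 − 4.47) / [(4.47 + 3.79)/2] = -0.68/4.13 = -0.164648…
Arc Ed = %ΔQ / %ΔP = (305/1379.5) / (-0.68/4.13) = -1.3428…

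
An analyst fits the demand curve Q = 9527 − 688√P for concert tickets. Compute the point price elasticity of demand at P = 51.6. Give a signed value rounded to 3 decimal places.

dQ/dP = −688/(2√P) = -47.8888. At P = 51.6, Q = 4584.88.
Ed = (dQ/dP)·(P/Q) = (-47.8888) × (51.6/4584.88) = -0.53895…

-0.539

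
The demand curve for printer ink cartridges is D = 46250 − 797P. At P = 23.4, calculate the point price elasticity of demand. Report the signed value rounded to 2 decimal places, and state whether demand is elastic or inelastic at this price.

-0.68; inelastic

dD/dP = −797. At P = 23.4, D = 46250 − 797(23.4) = 27600.2.
Ed = (dD/dP)·(P/D) = −797 × (23.4/27600.2) = -0.6757…
|Ed| = 0.68 < 1, so demand is inelastic.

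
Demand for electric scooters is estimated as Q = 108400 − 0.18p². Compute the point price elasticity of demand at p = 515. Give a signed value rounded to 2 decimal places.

dQ/dp = −2·0.18·p = -185.4. At p = 515, Q = 60659.5.
Ed = (dQ/dp)·(p/Q) = (-185.4) × (515/60659.5) = -1.5740…

-1.57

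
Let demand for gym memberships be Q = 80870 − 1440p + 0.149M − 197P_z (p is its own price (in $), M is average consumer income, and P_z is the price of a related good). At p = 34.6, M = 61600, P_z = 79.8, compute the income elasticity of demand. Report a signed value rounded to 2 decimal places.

0.37

At the given values, Q = 80870 − 1440(34.6) + 0.149(61600) − 197(79.8) = 24503.8.
∂Q/∂M = 0.149.
E = (0.149) × (61600/24503.8) = 0.3745…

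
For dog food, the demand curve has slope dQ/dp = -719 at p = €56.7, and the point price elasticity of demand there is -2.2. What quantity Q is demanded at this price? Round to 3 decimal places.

Ed = (dQ/dp)·(p/Q) ⇒ Q = (dQ/dp)·p/Ed = (-719)·56.7/(-2.2) = 18530.59090…

18530.591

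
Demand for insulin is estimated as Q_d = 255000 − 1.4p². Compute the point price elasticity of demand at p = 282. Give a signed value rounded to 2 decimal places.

-1.55

dQ_d/dp = −2·1.4·p = -789.6. At p = 282, Q_d = 143666.4.
Ed = (dQ_d/dp)·(p/Q_d) = (-789.6) × (282/143666.4) = -1.5498…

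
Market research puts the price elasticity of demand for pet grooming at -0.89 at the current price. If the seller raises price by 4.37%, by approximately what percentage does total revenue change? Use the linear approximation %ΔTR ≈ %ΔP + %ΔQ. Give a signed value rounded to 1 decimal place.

%ΔQ ≈ Ed × %ΔP = (-0.89) × (+4.37%) = -3.8893%
%ΔTR ≈ %ΔP + %ΔQ = (+4.37%) + (-3.8893%) = +0.4807%

+0.5%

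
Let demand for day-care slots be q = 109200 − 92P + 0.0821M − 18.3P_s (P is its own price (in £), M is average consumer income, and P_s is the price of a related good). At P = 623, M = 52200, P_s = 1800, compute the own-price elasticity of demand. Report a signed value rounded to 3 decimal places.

-2.467

At the given values, q = 109200 − 92(623) + 0.0821(52200) − 18.3(1800) = 23229.62.
∂q/∂P = −92.
E = (-92) × (623/23229.62) = -2.46736…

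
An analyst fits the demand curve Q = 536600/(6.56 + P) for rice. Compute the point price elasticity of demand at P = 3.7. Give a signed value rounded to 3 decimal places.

dQ/dP = −536600/(6.56 + P)² = -5097.48. At P = 3.7, Q = 52300.2.
Ed = (dQ/dP)·(P/Q) = (-5097.48) × (3.7/52300.2) = -0.36062…

-0.361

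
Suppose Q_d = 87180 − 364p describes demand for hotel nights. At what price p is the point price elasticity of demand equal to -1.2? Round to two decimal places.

Ed = −364p/(87180 − 364p). Set this equal to -1.2:
364p = 1.2·(87180 − 364p) ⇒ 364p(1 + 1.2) = 1.2·87180
p = 1.2·87180 / (364·2.2) = 130.6393…

130.64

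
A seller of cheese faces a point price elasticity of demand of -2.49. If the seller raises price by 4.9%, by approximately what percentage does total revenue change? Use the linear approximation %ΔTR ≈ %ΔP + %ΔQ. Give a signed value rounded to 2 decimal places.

-7.30%

%ΔQ ≈ Ed × %ΔP = (-2.49) × (+4.9%) = -12.2010%
%ΔTR ≈ %ΔP + %ΔQ = (+4.9%) + (-12.2010%) = -7.3010%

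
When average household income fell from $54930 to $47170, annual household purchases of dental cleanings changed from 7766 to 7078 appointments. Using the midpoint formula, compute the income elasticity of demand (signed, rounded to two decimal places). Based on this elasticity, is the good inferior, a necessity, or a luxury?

%ΔQ = (7078 − 7766)/[( 7766 + 7078)/2] = -688/7422 = -0.092697…
%ΔIncome = (47170 − 54930)/[( 54930 + 47170)/2] = -7760/51050 = -0.152007…
E_income = (-688/7422) / (-7760/51050) = 0.6098…
0 < E_income < 1 ⇒ normal good, necessity.

0.61; necessity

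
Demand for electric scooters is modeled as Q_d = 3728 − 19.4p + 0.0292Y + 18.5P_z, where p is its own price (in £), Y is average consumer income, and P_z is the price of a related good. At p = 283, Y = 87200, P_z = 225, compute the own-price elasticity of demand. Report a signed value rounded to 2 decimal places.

-1.11

At the given values, Q_d = 3728 − 19.4(283) + 0.0292(87200) + 18.5(225) = 4946.54.
∂Q_d/∂p = −19.4.
E = (-19.4) × (283/4946.54) = -1.1099…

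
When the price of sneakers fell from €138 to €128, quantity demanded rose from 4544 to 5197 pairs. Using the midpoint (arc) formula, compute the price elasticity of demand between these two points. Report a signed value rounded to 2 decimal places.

-1.78

%ΔQ = (5197 − 4544) / [(4544 + 5197)/2] = 653/4870.5 = 0.134072…
%ΔP = (128 − 138) / [(138 + 128)/2] = -10/133 = -0.075187…
Arc Ed = %ΔQ / %ΔP = (653/4870.5) / (-10/133) = -1.7831…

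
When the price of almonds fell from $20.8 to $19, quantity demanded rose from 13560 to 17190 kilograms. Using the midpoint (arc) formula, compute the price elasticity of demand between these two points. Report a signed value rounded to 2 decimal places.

-2.61

%ΔQ = (17190 − 13560) / [(13560 + 17190)/2] = 3630/15375 = 0.236097…
%ΔP = (19 − 20.8) / [(20.8 + 19)/2] = -1.8/19.9 = -0.090452…
Arc Ed = %ΔQ / %ΔP = (3630/15375) / (-1.8/19.9) = -2.6101…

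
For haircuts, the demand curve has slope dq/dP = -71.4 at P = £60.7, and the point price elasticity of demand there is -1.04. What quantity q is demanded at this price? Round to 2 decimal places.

Ed = (dq/dP)·(P/q) ⇒ q = (dq/dP)·P/Ed = (-71.4)·60.7/(-1.04) = 4167.2884…

4167.29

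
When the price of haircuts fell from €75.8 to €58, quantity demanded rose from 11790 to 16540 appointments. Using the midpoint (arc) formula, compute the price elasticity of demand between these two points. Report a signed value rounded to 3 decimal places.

%ΔQ = (16540 − 11790) / [(11790 + 16540)/2] = 4750/14165 = 0.335333…
%ΔP = (58 − 75.8) / [(75.8 + 58)/2] = -17.8/66.9 = -0.266068…
Arc Ed = %ΔQ / %ΔP = (4750/14165) / (-17.8/66.9) = -1.26032…

-1.260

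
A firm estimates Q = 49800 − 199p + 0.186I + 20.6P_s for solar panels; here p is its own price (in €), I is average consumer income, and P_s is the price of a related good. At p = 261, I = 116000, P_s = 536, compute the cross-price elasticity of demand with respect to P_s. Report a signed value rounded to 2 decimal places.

0.36

At the given values, Q = 49800 − 199(261) + 0.186(116000) + 20.6(536) = 30478.6.
∂Q/∂P_s = 20.6.
E = (20.6) × (536/30478.6) = 0.3622…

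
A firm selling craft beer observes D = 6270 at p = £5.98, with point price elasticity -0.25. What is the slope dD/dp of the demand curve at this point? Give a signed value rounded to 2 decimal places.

Ed = (dD/dp)·(p/D) ⇒ dD/dp = Ed·D/p = (-0.25)·6270/5.98 = -262.1237…

-262.12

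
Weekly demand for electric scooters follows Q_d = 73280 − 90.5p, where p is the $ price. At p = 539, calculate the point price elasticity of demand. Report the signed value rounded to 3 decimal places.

dQ_d/dp = −90.5. At p = 539, Q_d = 73280 − 90.5(539) = 24500.5.
Ed = (dQ_d/dp)·(p/Q_d) = −90.5 × (539/24500.5) = -1.99095…

-1.991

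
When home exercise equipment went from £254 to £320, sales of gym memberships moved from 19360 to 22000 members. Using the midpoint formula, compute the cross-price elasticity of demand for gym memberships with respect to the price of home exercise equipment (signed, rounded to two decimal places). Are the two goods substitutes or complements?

%ΔQ_{gym memberships} = (22000 − 19360)/avg = 2640/20680 = 0.127659…
%ΔP_{home exercise equipment} = (320 − 254)/avg = 66/287 = 0.229965…
E_cross = (2640/20680) / (66/287) = 0.5551…
E_cross > 0 ⇒ the goods are substitutes.

0.56; substitutes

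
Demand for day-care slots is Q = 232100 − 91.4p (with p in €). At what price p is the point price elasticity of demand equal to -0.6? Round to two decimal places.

952.27

Ed = −91.4p/(232100 − 91.4p). Set this equal to -0.6:
91.4p = 0.6·(232100 − 91.4p) ⇒ 91.4p(1 + 0.6) = 0.6·232100
p = 0.6·232100 / (91.4·1.6) = 952.2702…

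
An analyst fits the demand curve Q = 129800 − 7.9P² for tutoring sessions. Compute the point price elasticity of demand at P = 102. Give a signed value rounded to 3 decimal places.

-3.453

dQ/dP = −2·7.9·P = -1611.6. At P = 102, Q = 47608.4.
Ed = (dQ/dP)·(P/Q) = (-1611.6) × (102/47608.4) = -3.45281…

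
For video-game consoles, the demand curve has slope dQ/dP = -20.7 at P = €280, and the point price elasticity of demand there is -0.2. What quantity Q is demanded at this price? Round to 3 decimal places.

28980.000

Ed = (dQ/dP)·(P/Q) ⇒ Q = (dQ/dP)·P/Ed = (-20.7)·280/(-0.2) = 28980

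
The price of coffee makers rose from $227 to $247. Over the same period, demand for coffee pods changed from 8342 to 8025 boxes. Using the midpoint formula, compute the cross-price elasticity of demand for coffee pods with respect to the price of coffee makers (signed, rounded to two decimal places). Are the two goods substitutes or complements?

-0.46; complements

%ΔQ_{coffee pods} = (8025 − 8342)/avg = -317/8183.5 = -0.038736…
%ΔP_{coffee makers} = (247 − 227)/avg = 20/237 = 0.084388…
E_cross = (-317/8183.5) / (20/237) = -0.4590…
E_cross < 0 ⇒ the goods are complements.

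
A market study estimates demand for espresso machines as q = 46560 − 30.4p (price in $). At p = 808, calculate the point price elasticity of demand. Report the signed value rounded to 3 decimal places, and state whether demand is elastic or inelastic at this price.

-1.117; elastic

dq/dp = −30.4. At p = 808, q = 46560 − 30.4(808) = 21996.8.
Ed = (dq/dp)·(p/q) = −30.4 × (808/21996.8) = -1.11667…
|Ed| = 1.117 > 1, so demand is elastic.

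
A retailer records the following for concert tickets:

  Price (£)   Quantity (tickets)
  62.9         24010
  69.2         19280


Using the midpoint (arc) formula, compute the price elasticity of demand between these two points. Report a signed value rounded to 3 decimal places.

-2.291

%ΔQ = (19280 − 24010) / [(24010 + 19280)/2] = -4730/21645 = -0.218526…
%ΔP = (69.2 − 62.9) / [(62.9 + 69.2)/2] = 6.3/66.05 = 0.095382…
Arc Ed = %ΔQ / %ΔP = (-4730/21645) / (6.3/66.05) = -2.29105…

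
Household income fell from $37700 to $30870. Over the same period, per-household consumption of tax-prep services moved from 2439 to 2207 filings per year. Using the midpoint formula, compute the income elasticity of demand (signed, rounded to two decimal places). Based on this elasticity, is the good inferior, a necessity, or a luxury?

0.50; necessity

%ΔQ = (2207 − 2439)/[( 2439 + 2207)/2] = -232/2323 = -0.099870…
%ΔIncome = (30870 − 37700)/[( 37700 + 30870)/2] = -6830/34285 = -0.199212…
E_income = (-232/2323) / (-6830/34285) = 0.5013…
0 < E_income < 1 ⇒ normal good, necessity.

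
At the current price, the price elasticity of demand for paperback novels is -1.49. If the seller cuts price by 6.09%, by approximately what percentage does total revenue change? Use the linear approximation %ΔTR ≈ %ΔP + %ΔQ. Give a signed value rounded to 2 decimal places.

%ΔQ ≈ Ed × %ΔP = (-1.49) × (-6.09%) = +9.0741%
%ΔTR ≈ %ΔP + %ΔQ = (-6.09%) + (+9.0741%) = +2.9841%

+2.98%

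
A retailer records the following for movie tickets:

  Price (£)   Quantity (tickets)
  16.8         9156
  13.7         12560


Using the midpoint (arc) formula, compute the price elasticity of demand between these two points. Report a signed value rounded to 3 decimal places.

-1.542

%ΔQ = (12560 − 9156) / [(9156 + 12560)/2] = 3404/10858 = 0.313501…
%ΔP = (13.7 − 16.8) / [(16.8 + 13.7)/2] = -3.1/15.25 = -0.203278…
Arc Ed = %ΔQ / %ΔP = (3404/10858) / (-3.1/15.25) = -1.54222…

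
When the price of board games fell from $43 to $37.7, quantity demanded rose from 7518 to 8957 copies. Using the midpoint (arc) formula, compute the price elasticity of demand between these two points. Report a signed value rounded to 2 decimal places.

-1.33

%ΔQ = (8957 − 7518) / [(7518 + 8957)/2] = 1439/8237.5 = 0.174688…
%ΔP = (37.7 − 43) / [(43 + 37.7)/2] = -5.3/40.35 = -0.131350…
Arc Ed = %ΔQ / %ΔP = (1439/8237.5) / (-5.3/40.35) = -1.3299…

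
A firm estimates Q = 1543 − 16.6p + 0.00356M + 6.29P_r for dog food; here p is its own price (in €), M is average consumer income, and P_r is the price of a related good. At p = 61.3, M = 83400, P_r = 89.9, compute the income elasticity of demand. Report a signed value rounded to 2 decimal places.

At the given values, Q = 1543 − 16.6(61.3) + 0.00356(83400) + 6.29(89.9) = 1387.795.
∂Q/∂M = 0.00356.
E = (0.00356) × (83400/1387.795) = 0.2139…

0.21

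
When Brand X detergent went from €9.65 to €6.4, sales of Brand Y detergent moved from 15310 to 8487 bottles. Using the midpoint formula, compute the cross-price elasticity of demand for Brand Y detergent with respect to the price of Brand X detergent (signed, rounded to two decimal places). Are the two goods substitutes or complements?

%ΔQ_{Brand Y detergent} = (8487 − 15310)/avg = -6823/11898.5 = -0.573433…
%ΔP_{Brand X detergent} = (6.4 − 9.65)/avg = -3.25/8.025 = -0.404984…
E_cross = (-6823/11898.5) / (-3.25/8.025) = 1.4159…
E_cross > 0 ⇒ the goods are substitutes.

1.42; substitutes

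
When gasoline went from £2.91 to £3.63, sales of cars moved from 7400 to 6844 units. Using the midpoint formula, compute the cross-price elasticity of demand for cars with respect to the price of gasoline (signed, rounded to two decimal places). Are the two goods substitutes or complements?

%ΔQ_{cars} = (6844 − 7400)/avg = -556/7122 = -0.078067…
%ΔP_{gasoline} = (3.63 − 2.91)/avg = 0.72/3.27 = 0.220183…
E_cross = (-556/7122) / (0.72/3.27) = -0.3545…
E_cross < 0 ⇒ the goods are complements.

-0.35; complements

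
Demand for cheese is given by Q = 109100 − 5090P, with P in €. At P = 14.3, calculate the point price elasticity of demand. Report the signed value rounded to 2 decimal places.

-2.00

dQ/dP = −5090. At P = 14.3, Q = 109100 − 5090(14.3) = 36313.
Ed = (dQ/dP)·(P/Q) = −5090 × (14.3/36313) = -2.0044…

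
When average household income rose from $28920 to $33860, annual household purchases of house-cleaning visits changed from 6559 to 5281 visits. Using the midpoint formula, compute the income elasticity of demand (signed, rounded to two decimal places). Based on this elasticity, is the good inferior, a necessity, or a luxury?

%ΔQ = (5281 − 6559)/[( 6559 + 5281)/2] = -1278/5920 = -0.215878…
%ΔIncome = (33860 − 28920)/[( 28920 + 33860)/2] = 4940/31390 = 0.157374…
E_income = (-1278/5920) / (4940/31390) = -1.3717…
E_income < 0 ⇒ inferior good.

-1.37; inferior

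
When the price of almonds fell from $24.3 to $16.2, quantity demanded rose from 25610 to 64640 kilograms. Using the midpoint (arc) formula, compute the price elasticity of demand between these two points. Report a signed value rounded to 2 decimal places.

%ΔQ = (64640 − 25610) / [(25610 + 64640)/2] = 39030/45125 = 0.864930…
%ΔP = (16.2 − 24.3) / [(24.3 + 16.2)/2] = -8.1/20.25 = -0.4
Arc Ed = %ΔQ / %ΔP = (39030/45125) / (-8.1/20.25) = -2.1623…

-2.16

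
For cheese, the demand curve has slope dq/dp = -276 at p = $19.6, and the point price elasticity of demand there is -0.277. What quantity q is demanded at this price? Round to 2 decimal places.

19529.24

Ed = (dq/dp)·(p/q) ⇒ q = (dq/dp)·p/Ed = (-276)·19.6/(-0.277) = 19529.2418…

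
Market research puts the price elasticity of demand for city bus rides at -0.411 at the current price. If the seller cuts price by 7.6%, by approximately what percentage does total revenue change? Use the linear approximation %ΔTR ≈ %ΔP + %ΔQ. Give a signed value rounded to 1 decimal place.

%ΔQ ≈ Ed × %ΔP = (-0.411) × (-7.6%) = +3.1236%
%ΔTR ≈ %ΔP + %ΔQ = (-7.6%) + (+3.1236%) = -4.4764%

-4.5%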